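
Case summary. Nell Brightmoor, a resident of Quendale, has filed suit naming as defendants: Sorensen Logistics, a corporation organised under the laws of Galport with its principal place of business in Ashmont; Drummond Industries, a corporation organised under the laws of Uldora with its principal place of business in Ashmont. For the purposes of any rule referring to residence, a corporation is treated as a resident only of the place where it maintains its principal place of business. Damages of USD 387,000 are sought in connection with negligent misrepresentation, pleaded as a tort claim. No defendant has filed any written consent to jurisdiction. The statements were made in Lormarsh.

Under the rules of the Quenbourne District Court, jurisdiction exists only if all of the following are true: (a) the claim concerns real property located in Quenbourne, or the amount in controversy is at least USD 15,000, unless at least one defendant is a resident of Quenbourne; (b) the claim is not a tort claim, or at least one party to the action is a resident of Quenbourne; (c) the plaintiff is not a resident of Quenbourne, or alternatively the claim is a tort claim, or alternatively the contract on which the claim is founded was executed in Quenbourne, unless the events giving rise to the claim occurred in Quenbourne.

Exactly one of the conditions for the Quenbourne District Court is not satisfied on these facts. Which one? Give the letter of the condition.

The Quenbourne District Court:
  (a) The amount in controversy is USD 387,000, which meets the USD 15,000 floor, so this disjunct is met. Met.
  (b) The claim is a tort claim; no party resides in Quenbourne — no alternative holds. Not satisfied.
  (c) The plaintiff resides in Quendale, which is not Quenbourne, so one alternative holds. Satisfied.
Only condition (b) fails.

(b)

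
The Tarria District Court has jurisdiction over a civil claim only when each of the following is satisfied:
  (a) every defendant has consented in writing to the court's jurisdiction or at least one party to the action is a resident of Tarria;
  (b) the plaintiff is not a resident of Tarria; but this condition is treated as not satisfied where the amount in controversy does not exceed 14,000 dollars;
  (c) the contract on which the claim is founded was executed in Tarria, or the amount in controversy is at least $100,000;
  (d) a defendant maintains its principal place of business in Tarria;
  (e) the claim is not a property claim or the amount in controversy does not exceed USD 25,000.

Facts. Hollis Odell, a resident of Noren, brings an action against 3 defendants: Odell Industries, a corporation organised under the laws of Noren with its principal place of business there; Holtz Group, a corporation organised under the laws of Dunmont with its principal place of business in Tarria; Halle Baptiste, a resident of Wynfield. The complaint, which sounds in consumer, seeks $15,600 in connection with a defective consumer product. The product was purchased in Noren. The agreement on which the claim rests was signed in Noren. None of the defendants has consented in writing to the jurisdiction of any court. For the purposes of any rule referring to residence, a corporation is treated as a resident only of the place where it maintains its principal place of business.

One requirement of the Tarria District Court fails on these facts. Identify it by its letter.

(c)

The Tarria District Court:
  (a) Holtz Group resides in Tarria, so one alternative holds. Met.
  (b) The plaintiff resides in Noren, which is not Tarria. The carve-out does not apply: the amount in controversy is $15,600, above the USD 14,000 ceiling. Condition met.
  (c) The contract was executed in Noren, not Tarria; the amount in controversy is $15,600, below the $100,000 floor — every alternative fails. Condition not met.
  (d) Holtz Group has its principal place of business in Tarria. Met.
  (e) The claim is a consumer claim, not a property claim, so one alternative holds. Satisfied.
Only condition (c) fails.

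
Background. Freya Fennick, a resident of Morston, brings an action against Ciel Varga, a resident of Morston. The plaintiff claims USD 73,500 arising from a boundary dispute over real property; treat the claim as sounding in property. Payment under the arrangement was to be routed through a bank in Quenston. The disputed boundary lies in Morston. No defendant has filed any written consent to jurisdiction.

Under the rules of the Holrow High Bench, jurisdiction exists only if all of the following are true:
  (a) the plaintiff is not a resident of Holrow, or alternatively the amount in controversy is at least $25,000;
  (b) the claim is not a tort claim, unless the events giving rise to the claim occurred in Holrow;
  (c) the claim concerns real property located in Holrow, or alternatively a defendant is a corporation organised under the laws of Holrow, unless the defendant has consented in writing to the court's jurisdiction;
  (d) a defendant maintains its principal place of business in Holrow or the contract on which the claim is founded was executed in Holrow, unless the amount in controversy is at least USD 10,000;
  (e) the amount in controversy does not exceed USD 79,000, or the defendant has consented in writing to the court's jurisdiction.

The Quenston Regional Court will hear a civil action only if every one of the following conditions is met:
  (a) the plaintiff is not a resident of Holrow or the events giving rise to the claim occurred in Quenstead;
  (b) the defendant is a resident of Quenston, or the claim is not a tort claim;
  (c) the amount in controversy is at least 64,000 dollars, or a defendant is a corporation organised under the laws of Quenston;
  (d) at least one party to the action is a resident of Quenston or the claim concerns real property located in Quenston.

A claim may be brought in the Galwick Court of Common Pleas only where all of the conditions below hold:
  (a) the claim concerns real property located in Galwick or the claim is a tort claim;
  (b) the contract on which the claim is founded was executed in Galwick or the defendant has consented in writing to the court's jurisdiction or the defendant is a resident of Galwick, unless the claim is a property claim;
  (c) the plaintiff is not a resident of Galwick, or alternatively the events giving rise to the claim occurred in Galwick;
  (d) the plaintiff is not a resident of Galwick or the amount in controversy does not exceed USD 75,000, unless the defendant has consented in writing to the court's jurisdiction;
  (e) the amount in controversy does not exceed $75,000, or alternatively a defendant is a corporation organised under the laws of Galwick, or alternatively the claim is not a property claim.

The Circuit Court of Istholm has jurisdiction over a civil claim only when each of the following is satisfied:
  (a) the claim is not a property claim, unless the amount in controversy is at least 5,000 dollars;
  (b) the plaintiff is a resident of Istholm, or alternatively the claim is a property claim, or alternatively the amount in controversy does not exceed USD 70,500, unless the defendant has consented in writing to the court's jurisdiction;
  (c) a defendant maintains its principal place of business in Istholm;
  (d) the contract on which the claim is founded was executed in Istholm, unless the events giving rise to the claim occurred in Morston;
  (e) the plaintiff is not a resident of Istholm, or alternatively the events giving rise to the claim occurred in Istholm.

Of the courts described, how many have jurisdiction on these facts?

The Holrow High Bench:
  (a) The plaintiff resides in Morston, which is not Holrow, so this disjunct is met. Satisfied.
  (b) The claim is a property claim, not a tort claim. Satisfied.
  (c) The property lies in Morston, not Holrow; no defendant is a corporation — every alternative fails. Nor does the 'unless' clause help: no such written consent has been filed. Not met.
  (d) No defendant is a corporation; no contract (and hence no place of execution) is alleged — none of the alternatives is met. The proviso rescues it, though: the amount in controversy is 73,500 dollars, which meets the $10,000 floor. Condition met.
  (e) The amount in controversy is 73,500 dollars, within the $79,000 ceiling, which satisfies one of the alternatives. Satisfied.
  → Not every requirement is met — no jurisdiction.
The Quenston Regional Court:
  (a) The plaintiff resides in Morston, which is not Holrow, which satisfies one of the alternatives. Met.
  (b) The claim is a property claim, not a tort claim — that alternative is enough. Satisfied.
  (c) The amount in controversy is $73,500, which meets the 64,000 dollars floor — that alternative is enough. Condition met.
  (d) No party resides in Quenston; the property lies in Morston, not Quenston — none of the alternatives is met. Not satisfied.
  → At least one condition fails; no jurisdiction.
The Galwick Court of Common Pleas:
  (a) The property lies in Morston, not Galwick; the claim is a property claim, not a tort claim — no alternative holds. Condition not met.
  (b) No contract (and hence no place of execution) is alleged; no such written consent has been filed; the defendant resides in Morston, not Galwick — every alternative fails. But the claim is a property claim, and the 'unless' clause therefore excuses the requirement. Condition met.
  (c) The plaintiff resides in Morston, which is not Galwick, which satisfies one of the alternatives. Met.
  (d) The plaintiff resides in Morston, which is not Galwick, so one alternative holds. Condition met.
  (e) The amount in controversy is USD 73,500, within the USD 75,000 ceiling, which satisfies one of the alternatives. Condition met.
  → At least one condition fails; no jurisdiction.
The Circuit Court of Istholm:
  (a) The claim is a property claim. However, the amount in controversy is $73,500, which meets the $5,000 floor, so the 'unless' proviso supplies this condition. Met.
  (b) The claim is a property claim — that alternative is enough. Satisfied.
  (c) No defendant is a corporation. Condition not met.
  (d) No contract (and hence no place of execution) is alleged. However, the operative events occurred in Morston, so the 'unless' proviso supplies this condition. Satisfied.
  (e) The plaintiff resides in Morston, which is not Istholm, which satisfies one of the alternatives. Condition met.
  → No jurisdiction.
No court satisfies all of its conditions.

0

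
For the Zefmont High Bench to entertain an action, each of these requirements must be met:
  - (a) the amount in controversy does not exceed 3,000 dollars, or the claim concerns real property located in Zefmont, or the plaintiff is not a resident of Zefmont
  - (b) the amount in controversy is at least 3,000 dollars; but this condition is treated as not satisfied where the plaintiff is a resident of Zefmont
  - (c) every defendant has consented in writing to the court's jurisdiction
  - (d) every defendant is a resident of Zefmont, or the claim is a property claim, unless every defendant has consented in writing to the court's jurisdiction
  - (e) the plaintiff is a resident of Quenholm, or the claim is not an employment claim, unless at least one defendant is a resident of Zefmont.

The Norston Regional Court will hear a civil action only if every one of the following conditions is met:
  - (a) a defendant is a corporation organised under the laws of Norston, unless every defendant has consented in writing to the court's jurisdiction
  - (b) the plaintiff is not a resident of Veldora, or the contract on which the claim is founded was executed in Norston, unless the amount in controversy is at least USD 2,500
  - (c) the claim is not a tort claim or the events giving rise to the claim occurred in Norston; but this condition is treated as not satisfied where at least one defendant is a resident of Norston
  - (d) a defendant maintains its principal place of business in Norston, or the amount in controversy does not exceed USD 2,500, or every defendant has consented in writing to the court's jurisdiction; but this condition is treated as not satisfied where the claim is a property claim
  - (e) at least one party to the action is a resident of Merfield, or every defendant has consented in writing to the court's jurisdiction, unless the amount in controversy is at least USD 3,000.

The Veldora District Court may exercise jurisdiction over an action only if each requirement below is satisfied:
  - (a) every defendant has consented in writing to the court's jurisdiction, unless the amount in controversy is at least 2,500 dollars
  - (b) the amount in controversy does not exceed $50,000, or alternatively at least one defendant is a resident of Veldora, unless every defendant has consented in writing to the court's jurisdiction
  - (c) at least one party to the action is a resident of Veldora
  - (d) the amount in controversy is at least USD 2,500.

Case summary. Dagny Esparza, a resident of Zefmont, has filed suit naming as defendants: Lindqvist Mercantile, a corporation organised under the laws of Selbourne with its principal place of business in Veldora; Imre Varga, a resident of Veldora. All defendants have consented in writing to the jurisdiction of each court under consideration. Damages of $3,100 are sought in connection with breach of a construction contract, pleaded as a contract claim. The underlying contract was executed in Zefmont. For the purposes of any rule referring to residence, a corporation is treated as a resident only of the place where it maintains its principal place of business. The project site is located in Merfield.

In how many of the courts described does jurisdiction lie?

2

The Zefmont High Bench:
  (a) The amount in controversy is 3,100 dollars, above the USD 3,000 ceiling; the claim does not concern real property; the plaintiff resides in Zefmont — no alternative holds. Not met.
  (b) The amount in controversy is $3,100, which meets the $3,000 floor. However, the plaintiff resides in Zefmont, which falls within the stated exception and so defeats the condition. Not met.
  (c) Every defendant has filed written consent. Condition met.
  (d) The defendants reside as follows — Lindqvist Mercantile in Veldora, Imre Varga in Veldora — not all in Zefmont; the claim is a contract claim, not a property claim — every alternative fails. The proviso rescues it, though: every defendant has filed written consent. Satisfied.
  (e) The claim is a contract claim, not an employment claim — that alternative is enough. Met.
  → No jurisdiction.
The Norston Regional Court:
  (a) The corporate defendant(s) are organised in Selbourne, not Norston. However, every defendant has filed written consent, so the 'unless' proviso supplies this condition. Satisfied.
  (b) The plaintiff resides in Zefmont, which is not Veldora, so one alternative holds. Satisfied.
  (c) The claim is a contract claim, not a tort claim, so this disjunct is met. And the carve-out is inapplicable — no defendant resides in Norston (they reside in Veldora, Veldora). Met.
  (d) Every defendant has filed written consent — that alternative is enough. The exception is not triggered, since the claim is a contract claim, not a property claim. Met.
  (e) Every defendant has filed written consent — that alternative is enough. Met.
  → Every requirement is satisfied — jurisdiction.
The Veldora District Court:
  (a) Every defendant has filed written consent. Met.
  (b) The amount in controversy is 3,100 dollars, within the USD 50,000 ceiling, so one alternative holds. Condition met.
  (c) Lindqvist Mercantile resides in Veldora. Met.
  (d) The amount in controversy is USD 3,100, which meets the $2,500 floor. Condition met.
  → All conditions met; jurisdiction exists.
Courts with jurisdiction: the Norston Regional Court, the Veldora District Court — 2 in total.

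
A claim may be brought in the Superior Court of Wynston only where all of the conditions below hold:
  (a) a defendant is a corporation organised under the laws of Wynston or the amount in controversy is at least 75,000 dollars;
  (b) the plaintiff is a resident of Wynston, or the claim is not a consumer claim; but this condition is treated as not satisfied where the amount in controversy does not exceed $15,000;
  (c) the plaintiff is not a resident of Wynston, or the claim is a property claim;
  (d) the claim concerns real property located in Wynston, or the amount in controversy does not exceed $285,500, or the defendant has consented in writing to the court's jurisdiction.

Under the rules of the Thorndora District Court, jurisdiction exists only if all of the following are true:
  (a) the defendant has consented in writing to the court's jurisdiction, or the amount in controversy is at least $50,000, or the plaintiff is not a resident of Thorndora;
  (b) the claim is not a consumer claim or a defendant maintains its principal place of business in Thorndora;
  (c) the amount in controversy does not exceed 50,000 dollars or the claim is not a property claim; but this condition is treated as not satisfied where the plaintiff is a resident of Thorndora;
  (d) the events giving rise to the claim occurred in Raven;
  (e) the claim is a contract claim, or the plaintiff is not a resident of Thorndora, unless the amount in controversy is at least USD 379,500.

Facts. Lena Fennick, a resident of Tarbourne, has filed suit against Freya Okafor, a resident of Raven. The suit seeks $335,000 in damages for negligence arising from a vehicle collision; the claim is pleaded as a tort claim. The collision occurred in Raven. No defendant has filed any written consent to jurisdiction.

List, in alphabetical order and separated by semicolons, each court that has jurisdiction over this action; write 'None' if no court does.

the Thorndora District Court

The Superior Court of Wynston:
  (a) The amount in controversy is USD 335,000, which meets the USD 75,000 floor, so one alternative holds. Met.
  (b) The claim is a tort claim, not a consumer claim — that alternative is enough. The carve-out does not apply: the amount in controversy is $335,000, above the USD 15,000 ceiling. Satisfied.
  (c) The plaintiff resides in Tarbourne, which is not Wynston — that alternative is enough. Satisfied.
  (d) The claim does not concern real property; the amount in controversy is 335,000 dollars, above the USD 285,500 ceiling; no such written consent has been filed — none of the alternatives is met. Condition not met.
  → The court lacks jurisdiction.
The Thorndora District Court:
  (a) The amount in controversy is $335,000, which meets the USD 50,000 floor, so this disjunct is met. Met.
  (b) The claim is a tort claim, not a consumer claim, which satisfies one of the alternatives. Met.
  (c) The claim is a tort claim, not a property claim — that alternative is enough. The exception is not triggered, since the plaintiff resides in Tarbourne, not Thorndora. Satisfied.
  (d) The operative events occurred in Raven. Satisfied.
  (e) The plaintiff resides in Tarbourne, which is not Thorndora, so one alternative holds. Satisfied.
  → Jurisdiction lies.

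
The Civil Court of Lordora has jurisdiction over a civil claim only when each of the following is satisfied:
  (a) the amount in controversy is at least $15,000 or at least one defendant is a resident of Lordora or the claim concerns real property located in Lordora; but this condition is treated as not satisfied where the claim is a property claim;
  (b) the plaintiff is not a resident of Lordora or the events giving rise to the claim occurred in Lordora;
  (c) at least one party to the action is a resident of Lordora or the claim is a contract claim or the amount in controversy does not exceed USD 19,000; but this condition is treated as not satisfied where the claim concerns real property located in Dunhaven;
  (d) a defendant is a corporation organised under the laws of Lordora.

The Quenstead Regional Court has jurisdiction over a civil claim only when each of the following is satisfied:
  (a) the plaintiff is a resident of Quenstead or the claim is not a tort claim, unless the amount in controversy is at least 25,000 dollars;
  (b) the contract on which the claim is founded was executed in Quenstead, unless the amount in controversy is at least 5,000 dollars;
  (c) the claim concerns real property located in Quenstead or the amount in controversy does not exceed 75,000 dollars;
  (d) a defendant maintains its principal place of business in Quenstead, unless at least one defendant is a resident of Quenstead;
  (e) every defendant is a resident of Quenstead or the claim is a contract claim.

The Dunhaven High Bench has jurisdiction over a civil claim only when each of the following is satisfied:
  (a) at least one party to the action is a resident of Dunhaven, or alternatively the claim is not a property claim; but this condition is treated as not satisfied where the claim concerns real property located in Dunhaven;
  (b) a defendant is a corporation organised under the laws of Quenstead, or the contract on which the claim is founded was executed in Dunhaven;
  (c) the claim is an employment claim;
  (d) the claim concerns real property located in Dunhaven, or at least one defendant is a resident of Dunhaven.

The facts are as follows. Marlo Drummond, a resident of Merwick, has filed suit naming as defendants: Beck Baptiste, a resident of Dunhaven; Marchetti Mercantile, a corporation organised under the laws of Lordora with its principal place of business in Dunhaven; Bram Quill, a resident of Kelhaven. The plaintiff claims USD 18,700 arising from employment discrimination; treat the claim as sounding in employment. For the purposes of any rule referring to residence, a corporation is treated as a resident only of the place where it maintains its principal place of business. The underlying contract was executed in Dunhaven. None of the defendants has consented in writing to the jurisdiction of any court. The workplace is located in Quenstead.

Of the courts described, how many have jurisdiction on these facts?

2

The Civil Court of Lordora:
  (a) The amount in controversy is 18,700 dollars, which meets the $15,000 floor, so this disjunct is met. And the carve-out is inapplicable — the claim is an employment claim, not a property claim. Satisfied.
  (b) The plaintiff resides in Merwick, which is not Lordora, which satisfies one of the alternatives. Met.
  (c) The amount in controversy is 18,700 dollars, within the $19,000 ceiling, so one alternative holds. The carve-out does not apply: the claim does not concern real property. Met.
  (d) Marchetti Mercantile is organised under the laws of Lordora. Condition met.
  → All conditions met; jurisdiction exists.
The Quenstead Regional Court:
  (a) The claim is an employment claim, not a tort claim, which satisfies one of the alternatives. Condition met.
  (b) The contract was executed in Dunhaven, not Quenstead. The proviso rescues it, though: the amount in controversy is USD 18,700, which meets the $5,000 floor. Condition met.
  (c) The amount in controversy is 18,700 dollars, within the 75,000 dollars ceiling — that alternative is enough. Satisfied.
  (d) The corporate defendant(s) have their principal place of business in Dunhaven, not Quenstead. The proviso offers no rescue either, since no defendant resides in Quenstead (they reside in Dunhaven, Dunhaven, Kelhaven). Not satisfied.
  (e) The defendants reside as follows — Beck Baptiste in Dunhaven, Marchetti Mercantile in Dunhaven, Bram Quill in Kelhaven — not all in Quenstead; the claim is an employment claim, not a contract claim — none of the alternatives is met. Not satisfied.
  → At least one condition fails; no jurisdiction.
The Dunhaven High Bench:
  (a) Beck Baptiste resides in Dunhaven — that alternative is enough. The carve-out does not apply: the claim does not concern real property. Satisfied.
  (b) The contract was executed in Dunhaven, which satisfies one of the alternatives. Condition met.
  (c) The claim is an employment claim. Met.
  (d) Beck Baptiste resides in Dunhaven, so this disjunct is met. Satisfied.
  → Jurisdiction lies.
Courts with jurisdiction: the Civil Court of Lordora, the Dunhaven High Bench — 2 in total.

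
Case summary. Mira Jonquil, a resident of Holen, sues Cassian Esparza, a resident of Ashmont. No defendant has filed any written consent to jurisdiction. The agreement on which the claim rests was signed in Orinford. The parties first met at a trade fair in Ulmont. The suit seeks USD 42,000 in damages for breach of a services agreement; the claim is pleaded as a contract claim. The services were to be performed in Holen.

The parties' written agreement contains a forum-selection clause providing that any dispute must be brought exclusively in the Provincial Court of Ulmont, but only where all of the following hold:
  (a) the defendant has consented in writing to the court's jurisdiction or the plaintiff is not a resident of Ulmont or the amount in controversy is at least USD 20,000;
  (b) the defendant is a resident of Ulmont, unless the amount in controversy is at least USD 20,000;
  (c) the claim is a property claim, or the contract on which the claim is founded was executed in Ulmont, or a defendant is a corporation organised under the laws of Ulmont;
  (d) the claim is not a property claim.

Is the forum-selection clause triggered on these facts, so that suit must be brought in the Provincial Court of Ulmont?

No

The Provincial Court of Ulmont:
  (a) The plaintiff resides in Holen, which is not Ulmont, so this disjunct is met. Satisfied.
  (b) The defendant resides in Ashmont, not Ulmont. The proviso rescues it, though: the amount in controversy is 42,000 dollars, which meets the $20,000 floor. Condition met.
  (c) The claim is a contract claim, not a property claim; the contract was executed in Orinford, not Ulmont; no defendant is a corporation — no alternative holds. Condition not met.
  (d) The claim is a contract claim, not a property claim. Satisfied.
  → Forum clause is not triggered.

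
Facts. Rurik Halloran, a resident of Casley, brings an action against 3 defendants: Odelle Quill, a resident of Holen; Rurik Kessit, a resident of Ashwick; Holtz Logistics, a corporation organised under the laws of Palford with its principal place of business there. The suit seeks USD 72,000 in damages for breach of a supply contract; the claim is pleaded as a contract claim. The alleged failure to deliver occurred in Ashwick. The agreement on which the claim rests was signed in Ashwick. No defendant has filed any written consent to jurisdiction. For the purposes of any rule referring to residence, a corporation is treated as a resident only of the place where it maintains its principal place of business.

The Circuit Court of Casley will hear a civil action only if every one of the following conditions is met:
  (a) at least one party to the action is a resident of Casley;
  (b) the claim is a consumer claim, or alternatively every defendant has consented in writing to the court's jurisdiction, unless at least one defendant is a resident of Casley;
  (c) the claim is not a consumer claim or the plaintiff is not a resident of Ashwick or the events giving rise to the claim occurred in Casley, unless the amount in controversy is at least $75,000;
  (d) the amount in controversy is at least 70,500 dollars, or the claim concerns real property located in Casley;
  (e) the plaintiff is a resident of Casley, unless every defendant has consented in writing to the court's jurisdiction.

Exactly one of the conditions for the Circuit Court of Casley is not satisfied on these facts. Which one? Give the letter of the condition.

(b)

The Circuit Court of Casley:
  (a) Rurik Halloran resides in Casley. Satisfied.
  (b) The claim is a contract claim, not a consumer claim; no such written consent has been filed — no alternative holds. And no defendant resides in Casley (they reside in Holen, Ashwick, Palford), so the proviso does not save it. Not met.
  (c) The claim is a contract claim, not a consumer claim — that alternative is enough. Satisfied.
  (d) The amount in controversy is USD 72,000, which meets the 70,500 dollars floor, so this disjunct is met. Satisfied.
  (e) The plaintiff resides in Casley. Condition met.
Only condition (b) fails.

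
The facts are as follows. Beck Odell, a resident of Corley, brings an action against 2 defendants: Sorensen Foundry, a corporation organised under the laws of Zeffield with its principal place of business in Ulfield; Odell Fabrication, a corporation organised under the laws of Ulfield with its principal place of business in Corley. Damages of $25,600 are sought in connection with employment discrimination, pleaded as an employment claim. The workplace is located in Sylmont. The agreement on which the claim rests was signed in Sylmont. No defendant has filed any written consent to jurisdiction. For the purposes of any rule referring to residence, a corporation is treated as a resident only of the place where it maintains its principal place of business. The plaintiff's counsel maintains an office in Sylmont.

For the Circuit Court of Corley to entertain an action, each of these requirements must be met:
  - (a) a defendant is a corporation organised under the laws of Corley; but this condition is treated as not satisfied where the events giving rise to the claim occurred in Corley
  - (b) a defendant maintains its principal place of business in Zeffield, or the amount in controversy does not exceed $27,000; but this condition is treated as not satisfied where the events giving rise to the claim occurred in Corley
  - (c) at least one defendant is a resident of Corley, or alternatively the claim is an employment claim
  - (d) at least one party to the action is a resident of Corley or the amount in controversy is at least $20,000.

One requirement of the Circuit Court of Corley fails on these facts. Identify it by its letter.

The Circuit Court of Corley:
  (a) The corporate defendant(s) are organised in Ulfield, Zeffield, not Corley. Not satisfied.
  (b) The amount in controversy is $25,600, within the 27,000 dollars ceiling — that alternative is enough. The carve-out does not apply: the operative events occurred in Sylmont, not Corley. Met.
  (c) Odell Fabrication resides in Corley — that alternative is enough. Satisfied.
  (d) Beck Odell resides in Corley — that alternative is enough. Condition met.
Only condition (a) fails.

(a)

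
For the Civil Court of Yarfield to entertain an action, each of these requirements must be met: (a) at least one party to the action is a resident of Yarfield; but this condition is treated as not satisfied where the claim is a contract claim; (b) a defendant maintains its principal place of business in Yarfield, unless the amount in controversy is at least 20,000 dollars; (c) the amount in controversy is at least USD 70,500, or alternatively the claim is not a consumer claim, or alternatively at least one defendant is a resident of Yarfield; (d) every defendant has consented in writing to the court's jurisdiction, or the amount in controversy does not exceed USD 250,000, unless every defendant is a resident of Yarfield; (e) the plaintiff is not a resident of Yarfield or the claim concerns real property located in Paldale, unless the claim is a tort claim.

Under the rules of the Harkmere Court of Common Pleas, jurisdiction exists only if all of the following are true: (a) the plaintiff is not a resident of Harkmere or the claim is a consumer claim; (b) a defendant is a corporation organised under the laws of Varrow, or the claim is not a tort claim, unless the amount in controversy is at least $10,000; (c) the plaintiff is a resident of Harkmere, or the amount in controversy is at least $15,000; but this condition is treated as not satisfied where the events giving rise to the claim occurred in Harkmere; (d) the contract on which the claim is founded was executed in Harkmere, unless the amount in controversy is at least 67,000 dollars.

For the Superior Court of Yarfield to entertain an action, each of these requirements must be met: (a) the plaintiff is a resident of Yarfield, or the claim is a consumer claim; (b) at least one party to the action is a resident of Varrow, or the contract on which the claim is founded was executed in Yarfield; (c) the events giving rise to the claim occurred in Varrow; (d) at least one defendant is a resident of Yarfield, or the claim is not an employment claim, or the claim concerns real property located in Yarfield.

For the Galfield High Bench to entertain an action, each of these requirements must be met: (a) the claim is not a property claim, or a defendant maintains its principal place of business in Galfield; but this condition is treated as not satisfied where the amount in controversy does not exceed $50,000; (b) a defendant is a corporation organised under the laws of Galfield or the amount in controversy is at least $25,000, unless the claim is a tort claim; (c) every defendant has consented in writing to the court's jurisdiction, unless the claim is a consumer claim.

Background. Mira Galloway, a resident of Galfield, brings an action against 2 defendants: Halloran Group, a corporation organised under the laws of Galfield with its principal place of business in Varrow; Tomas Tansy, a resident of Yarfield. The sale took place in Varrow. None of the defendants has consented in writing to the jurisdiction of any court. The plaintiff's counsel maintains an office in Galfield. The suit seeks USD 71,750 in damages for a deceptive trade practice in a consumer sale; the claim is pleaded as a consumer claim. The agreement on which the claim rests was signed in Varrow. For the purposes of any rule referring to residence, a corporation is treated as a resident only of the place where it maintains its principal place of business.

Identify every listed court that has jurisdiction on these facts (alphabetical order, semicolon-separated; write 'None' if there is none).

The Civil Court of Yarfield:
  (a) Tomas Tansy resides in Yarfield. The exception is not triggered, since the claim is a consumer claim, not a contract claim. Condition met.
  (b) The corporate defendant(s) have their principal place of business in Varrow, not Yarfield. However, the amount in controversy is $71,750, which meets the $20,000 floor, so the 'unless' proviso supplies this condition. Met.
  (c) The amount in controversy is $71,750, which meets the $70,500 floor, so this disjunct is met. Met.
  (d) The amount in controversy is $71,750, within the 250,000 dollars ceiling, so this disjunct is met. Condition met.
  (e) The plaintiff resides in Galfield, which is not Yarfield, which satisfies one of the alternatives. Condition met.
  → Jurisdiction lies.
The Harkmere Court of Common Pleas:
  (a) The plaintiff resides in Galfield, which is not Harkmere, so this disjunct is met. Met.
  (b) The claim is a consumer claim, not a tort claim, so this disjunct is met. Met.
  (c) The amount in controversy is 71,750 dollars, which meets the 15,000 dollars floor, which satisfies one of the alternatives. And the carve-out is inapplicable — the operative events occurred in Varrow, not Harkmere. Met.
  (d) The contract was executed in Varrow, not Harkmere. The proviso rescues it, though: the amount in controversy is 71,750 dollars, which meets the 67,000 dollars floor. Satisfied.
  → All conditions met; jurisdiction exists.
The Superior Court of Yarfield:
  (a) The claim is a consumer claim, so one alternative holds. Met.
  (b) Halloran Group resides in Varrow, so this disjunct is met. Met.
  (c) The operative events occurred in Varrow. Met.
  (d) Tomas Tansy resides in Yarfield, so one alternative holds. Condition met.
  → Jurisdiction lies.
The Galfield High Bench:
  (a) The claim is a consumer claim, not a property claim, so this disjunct is met. And the carve-out is inapplicable — the amount in controversy is $71,750, above the $50,000 ceiling. Met.
  (b) Halloran Group is organised under the laws of Galfield, which satisfies one of the alternatives. Condition met.
  (c) No such written consent has been filed. The proviso rescues it, though: the claim is a consumer claim. Met.
  → The court has jurisdiction.

the Civil Court of Yarfield; the Galfield High Bench; the Harkmere Court of Common Pleas; the Superior Court of Yarfield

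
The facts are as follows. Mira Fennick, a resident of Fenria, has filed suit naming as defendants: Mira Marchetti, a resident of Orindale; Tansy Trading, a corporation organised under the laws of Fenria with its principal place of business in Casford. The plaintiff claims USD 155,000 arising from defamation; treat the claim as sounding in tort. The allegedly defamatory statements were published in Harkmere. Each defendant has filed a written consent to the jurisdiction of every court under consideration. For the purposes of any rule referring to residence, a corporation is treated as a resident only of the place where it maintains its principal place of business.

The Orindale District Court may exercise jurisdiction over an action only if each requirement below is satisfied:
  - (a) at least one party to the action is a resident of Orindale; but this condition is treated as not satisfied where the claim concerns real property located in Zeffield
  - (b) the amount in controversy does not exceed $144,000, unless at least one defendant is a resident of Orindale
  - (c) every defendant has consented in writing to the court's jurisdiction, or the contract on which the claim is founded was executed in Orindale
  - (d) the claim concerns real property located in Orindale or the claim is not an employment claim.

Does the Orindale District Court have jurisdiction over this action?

Yes

The Orindale District Court:
  (a) Mira Marchetti resides in Orindale. And the carve-out is inapplicable — the claim does not concern real property. Condition met.
  (b) The amount in controversy is $155,000, above the $144,000 ceiling. But Mira Marchetti resides in Orindale, and the 'unless' clause therefore excuses the requirement. Met.
  (c) Every defendant has filed written consent, so this disjunct is met. Met.
  (d) The claim is a tort claim, not an employment claim, so this disjunct is met. Condition met.
  → Jurisdiction lies.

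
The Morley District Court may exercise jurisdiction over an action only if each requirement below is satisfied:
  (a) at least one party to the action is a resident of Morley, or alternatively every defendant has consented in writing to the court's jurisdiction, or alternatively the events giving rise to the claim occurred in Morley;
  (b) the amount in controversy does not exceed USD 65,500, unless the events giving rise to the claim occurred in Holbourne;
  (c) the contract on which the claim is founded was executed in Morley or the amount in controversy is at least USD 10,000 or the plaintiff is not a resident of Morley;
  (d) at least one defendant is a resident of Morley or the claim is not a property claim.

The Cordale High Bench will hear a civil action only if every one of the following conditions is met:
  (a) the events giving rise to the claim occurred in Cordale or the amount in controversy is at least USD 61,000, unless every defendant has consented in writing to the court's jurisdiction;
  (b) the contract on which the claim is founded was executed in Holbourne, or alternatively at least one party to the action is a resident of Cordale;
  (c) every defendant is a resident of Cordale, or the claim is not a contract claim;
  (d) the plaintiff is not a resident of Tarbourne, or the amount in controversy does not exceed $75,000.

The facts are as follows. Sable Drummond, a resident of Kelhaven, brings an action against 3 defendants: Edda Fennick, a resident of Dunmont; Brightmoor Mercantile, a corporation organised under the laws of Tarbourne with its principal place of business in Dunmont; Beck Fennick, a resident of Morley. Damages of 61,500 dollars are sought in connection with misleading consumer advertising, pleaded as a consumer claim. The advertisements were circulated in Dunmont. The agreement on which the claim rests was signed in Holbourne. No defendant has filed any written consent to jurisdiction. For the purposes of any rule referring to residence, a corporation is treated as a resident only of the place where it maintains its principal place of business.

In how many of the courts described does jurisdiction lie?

The Morley District Court:
  (a) Beck Fennick resides in Morley, so one alternative holds. Satisfied.
  (b) The amount in controversy is 61,500 dollars, within the 65,500 dollars ceiling. Met.
  (c) The amount in controversy is USD 61,500, which meets the 10,000 dollars floor, which satisfies one of the alternatives. Satisfied.
  (d) Beck Fennick resides in Morley, so this disjunct is met. Condition met.
  → All conditions met; jurisdiction exists.
The Cordale High Bench:
  (a) The amount in controversy is 61,500 dollars, which meets the 61,000 dollars floor, which satisfies one of the alternatives. Condition met.
  (b) The contract was executed in Holbourne, so one alternative holds. Condition met.
  (c) The claim is a consumer claim, not a contract claim — that alternative is enough. Met.
  (d) The plaintiff resides in Kelhaven, which is not Tarbourne, so this disjunct is met. Met.
  → Jurisdiction lies.
Courts with jurisdiction: the Morley District Court, the Cordale High Bench — 2 in total.

2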